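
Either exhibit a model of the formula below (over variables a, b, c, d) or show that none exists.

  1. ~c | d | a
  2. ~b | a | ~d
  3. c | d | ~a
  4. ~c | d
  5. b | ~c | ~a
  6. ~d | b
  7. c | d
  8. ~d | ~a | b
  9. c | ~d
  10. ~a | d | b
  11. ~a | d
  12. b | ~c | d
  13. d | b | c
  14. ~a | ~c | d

a ↦ 1; b ↦ 1; c ↦ 1; d ↦ 1

Try c = 1.
(d) alone gives d = 1.
(b) alone gives b = 1.
(a) alone gives a = 1.
Every clause now holds.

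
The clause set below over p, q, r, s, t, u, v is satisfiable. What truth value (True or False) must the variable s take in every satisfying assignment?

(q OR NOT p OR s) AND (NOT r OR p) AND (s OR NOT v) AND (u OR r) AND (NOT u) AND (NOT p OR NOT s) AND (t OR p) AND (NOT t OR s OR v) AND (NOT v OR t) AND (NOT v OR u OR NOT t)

False

Suppose s = true.
The clause (NOT u) is unit, so u = false.
The clause (r) is unit, so r = true.
The clause (p) is unit, so p = true.
Now (NOT p) is unsatisfied and unit — conflict.
So every satisfying assignment has s = False.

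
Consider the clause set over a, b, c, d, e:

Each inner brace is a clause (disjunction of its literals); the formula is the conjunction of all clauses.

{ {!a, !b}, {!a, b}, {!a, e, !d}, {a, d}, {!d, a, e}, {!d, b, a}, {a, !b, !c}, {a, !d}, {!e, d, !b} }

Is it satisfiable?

Try a = false.
Unit clause (d) forces d = true.
But (!d) is also a unit clause — contradiction.
So a must be the other value — set a = true.
Unit clause (!b) forces b = false.
But (b) is also a unit clause — contradiction.
Both values of a lead to a conflict.
No assignment satisfies every clause.

Unsatisfiable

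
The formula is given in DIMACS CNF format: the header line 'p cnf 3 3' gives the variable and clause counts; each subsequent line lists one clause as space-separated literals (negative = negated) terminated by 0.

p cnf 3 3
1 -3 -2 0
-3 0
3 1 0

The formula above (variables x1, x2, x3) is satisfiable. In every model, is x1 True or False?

True

Suppose x1 = False.
(¬x3) alone gives x3 = False.
Now (x3) is unsatisfied and unit — conflict.
So every satisfying assignment has x1 = True.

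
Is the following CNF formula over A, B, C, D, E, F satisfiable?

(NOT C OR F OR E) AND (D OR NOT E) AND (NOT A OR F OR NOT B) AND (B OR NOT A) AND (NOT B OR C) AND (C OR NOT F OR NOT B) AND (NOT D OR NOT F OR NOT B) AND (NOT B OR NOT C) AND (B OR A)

Unsatisfiable

Try D = true.
Try B = true.
The clause (C) is unit, so C = true.
But (NOT C) is also a unit clause — contradiction.
That branch fails; take B = false instead.
The clause (NOT A) is unit, so A = false.
But (A) is also a unit clause — contradiction.
Both values of B lead to a conflict.
That branch fails; take D = false instead.
The clause (NOT E) is unit, so E = false.
Try C = false.
The clause (NOT B) is unit, so B = false.
The clause (NOT A) is unit, so A = false.
But (A) is also a unit clause — contradiction.
That branch fails; take C = true instead.
The clause (F) is unit, so F = true.
The clause (NOT B) is unit, so B = false.
The clause (NOT A) is unit, so A = false.
But (A) is also a unit clause — contradiction.
Both values of C lead to a conflict.
Both values of D lead to a conflict.
No assignment satisfies every clause.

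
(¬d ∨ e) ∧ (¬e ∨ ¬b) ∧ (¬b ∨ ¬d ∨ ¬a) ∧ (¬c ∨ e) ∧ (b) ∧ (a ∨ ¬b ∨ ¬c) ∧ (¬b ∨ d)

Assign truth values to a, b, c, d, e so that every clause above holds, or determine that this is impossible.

(b) alone gives b = True.
(¬e) alone gives e = False.
(¬d) alone gives d = False.
But (d) is also a unit clause — contradiction.

UNSATISFIABLE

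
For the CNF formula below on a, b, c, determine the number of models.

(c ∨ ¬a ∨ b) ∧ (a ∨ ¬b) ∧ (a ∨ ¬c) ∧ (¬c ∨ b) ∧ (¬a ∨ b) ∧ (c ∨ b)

2

There are 2^3 = 8 truth assignments over (a, b, c).
Check each against the 6 clauses (columns in the order a, b, c):
  F F F  ✗ fails (c ∨ b)
  F F T  ✗ fails (a ∨ ¬c)
  F T F  ✗ fails (a ∨ ¬b)
  F T T  ✗ fails (a ∨ ¬b)
  T F F  ✗ fails (c ∨ ¬a ∨ b)
  T F T  ✗ fails (¬c ∨ b)
  T T F  ✓ satisfies all
  T T T  ✓ satisfies all
2 of the 8 rows are models.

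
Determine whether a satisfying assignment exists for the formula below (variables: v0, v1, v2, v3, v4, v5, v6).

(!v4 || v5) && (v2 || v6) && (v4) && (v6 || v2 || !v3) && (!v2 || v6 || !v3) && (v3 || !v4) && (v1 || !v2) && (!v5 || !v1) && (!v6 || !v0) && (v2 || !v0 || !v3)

From the singleton clause (v4), v4 = true.
From the singleton clause (v5), v5 = true.
From the singleton clause (v3), v3 = true.
From the singleton clause (!v1), v1 = false.
From the singleton clause (!v2), v2 = false.
From the singleton clause (v6), v6 = true.
From the singleton clause (!v0), v0 = false.
Every clause now holds.
A satisfying assignment: v0: false; v1: false; v2: false; v3: true; v4: true; v5: true; v6: true.

Yes, satisfiable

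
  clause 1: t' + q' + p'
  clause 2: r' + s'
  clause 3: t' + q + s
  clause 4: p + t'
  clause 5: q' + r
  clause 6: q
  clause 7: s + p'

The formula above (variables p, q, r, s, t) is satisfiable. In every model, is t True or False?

Suppose t = 1.
Unit clause (p) forces p = 1.
Unit clause (q') forces q = 0.
That conflicts with the unit clause (q).
So every satisfying assignment has t = False.

False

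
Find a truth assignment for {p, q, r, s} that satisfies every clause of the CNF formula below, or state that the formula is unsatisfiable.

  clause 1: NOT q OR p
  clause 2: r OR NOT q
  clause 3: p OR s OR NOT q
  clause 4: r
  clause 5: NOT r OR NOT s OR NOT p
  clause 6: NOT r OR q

The clause (r) is unit, so r = true.
The clause (q) is unit, so q = true.
The clause (p) is unit, so p = true.
The clause (NOT s) is unit, so s = false.
Every clause now holds.

p: true; q: true; r: true; s: false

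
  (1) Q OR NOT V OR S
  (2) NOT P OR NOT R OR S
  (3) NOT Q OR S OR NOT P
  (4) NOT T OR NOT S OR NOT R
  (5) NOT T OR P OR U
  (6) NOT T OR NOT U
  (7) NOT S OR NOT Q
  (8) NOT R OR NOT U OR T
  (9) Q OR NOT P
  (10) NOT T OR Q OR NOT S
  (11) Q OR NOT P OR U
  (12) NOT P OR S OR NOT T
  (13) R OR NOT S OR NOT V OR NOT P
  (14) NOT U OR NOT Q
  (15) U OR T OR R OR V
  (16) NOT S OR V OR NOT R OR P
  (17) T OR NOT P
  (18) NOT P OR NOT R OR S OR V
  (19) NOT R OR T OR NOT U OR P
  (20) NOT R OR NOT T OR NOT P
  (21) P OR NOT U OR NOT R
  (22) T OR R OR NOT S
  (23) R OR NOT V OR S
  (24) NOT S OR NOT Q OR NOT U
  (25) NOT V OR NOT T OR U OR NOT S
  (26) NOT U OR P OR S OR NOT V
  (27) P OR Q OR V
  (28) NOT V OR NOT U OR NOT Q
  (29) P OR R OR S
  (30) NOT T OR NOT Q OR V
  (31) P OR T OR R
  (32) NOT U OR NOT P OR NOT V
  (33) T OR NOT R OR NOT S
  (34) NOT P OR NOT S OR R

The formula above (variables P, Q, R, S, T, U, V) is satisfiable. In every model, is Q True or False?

True

Suppose Q = false.
From the singleton clause (NOT P), P = false.
From the singleton clause (V), V = true.
From the singleton clause (S), S = true.
From the singleton clause (NOT T), T = false.
From the singleton clause (R), R = true.
But (NOT R) is also a unit clause — contradiction.
So every satisfying assignment has Q = True.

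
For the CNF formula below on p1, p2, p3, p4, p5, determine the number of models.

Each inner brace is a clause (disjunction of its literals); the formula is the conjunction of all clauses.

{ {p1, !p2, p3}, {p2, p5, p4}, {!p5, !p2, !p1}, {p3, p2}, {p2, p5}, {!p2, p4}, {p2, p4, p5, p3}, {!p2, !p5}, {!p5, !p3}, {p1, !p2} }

There are 2^5 = 32 truth assignments over (p1, p2, p3, p4, p5).
Split on p1. With p1 = true, the clauses containing p1 are satisfied and !p1 drops from the rest; 2 of the 2^4 = 16 assignments to the other variables satisfy what remains.
With p1 = false, by the same count on the reduced clause set, 0 assignments work.
(One model: p1=T, p2=T, p3=F, p4=T, p5=F.)
Total: 2 + 0 = 2.

2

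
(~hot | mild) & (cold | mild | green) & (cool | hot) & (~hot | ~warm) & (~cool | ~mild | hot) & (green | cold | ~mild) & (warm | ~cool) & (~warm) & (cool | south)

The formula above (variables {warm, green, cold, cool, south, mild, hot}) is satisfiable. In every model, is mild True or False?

True

Suppose mild = 0.
Unit clause (~hot) forces hot = 0.
Unit clause (cool) forces cool = 1.
Unit clause (warm) forces warm = 1.
But (~warm) is also a unit clause — contradiction.
So every satisfying assignment has mild = True.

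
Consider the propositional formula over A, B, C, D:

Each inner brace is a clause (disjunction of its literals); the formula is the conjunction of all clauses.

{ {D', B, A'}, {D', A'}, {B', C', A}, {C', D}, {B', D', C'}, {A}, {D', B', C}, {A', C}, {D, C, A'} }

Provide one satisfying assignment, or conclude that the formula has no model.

(A) alone gives A = 1.
(D') alone gives D = 0.
(C') alone gives C = 0.
But (C) is also a unit clause — contradiction.

UNSATISFIABLE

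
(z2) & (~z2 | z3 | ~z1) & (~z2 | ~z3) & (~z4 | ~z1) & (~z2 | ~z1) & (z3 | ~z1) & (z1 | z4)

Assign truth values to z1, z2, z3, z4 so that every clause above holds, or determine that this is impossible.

z1: 0, z2: 1, z3: 0, z4: 1

The clause (z2) is unit, so z2 = 1.
The clause (~z3) is unit, so z3 = 0.
The clause (~z1) is unit, so z1 = 0.
The clause (z4) is unit, so z4 = 1.
All clauses are satisfied.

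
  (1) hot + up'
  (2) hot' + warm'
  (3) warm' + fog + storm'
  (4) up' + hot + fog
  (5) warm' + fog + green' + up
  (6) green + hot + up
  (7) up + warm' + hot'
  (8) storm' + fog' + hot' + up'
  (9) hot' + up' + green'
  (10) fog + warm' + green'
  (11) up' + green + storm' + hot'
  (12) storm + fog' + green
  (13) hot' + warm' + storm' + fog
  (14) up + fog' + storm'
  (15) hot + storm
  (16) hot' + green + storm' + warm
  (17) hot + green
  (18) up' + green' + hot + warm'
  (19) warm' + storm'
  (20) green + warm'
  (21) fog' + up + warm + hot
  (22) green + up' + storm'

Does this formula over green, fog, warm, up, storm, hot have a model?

Yes

Case hot = 1:
The clause (warm') is unit, so warm = 0.
Case up = 0:
Case fog = 1:
The clause (storm') is unit, so storm = 0.
The clause (green) is unit, so green = 1.
Every clause now holds.
A satisfying assignment: green=1,  fog=1,  warm=0,  up=0,  storm=0,  hot=1.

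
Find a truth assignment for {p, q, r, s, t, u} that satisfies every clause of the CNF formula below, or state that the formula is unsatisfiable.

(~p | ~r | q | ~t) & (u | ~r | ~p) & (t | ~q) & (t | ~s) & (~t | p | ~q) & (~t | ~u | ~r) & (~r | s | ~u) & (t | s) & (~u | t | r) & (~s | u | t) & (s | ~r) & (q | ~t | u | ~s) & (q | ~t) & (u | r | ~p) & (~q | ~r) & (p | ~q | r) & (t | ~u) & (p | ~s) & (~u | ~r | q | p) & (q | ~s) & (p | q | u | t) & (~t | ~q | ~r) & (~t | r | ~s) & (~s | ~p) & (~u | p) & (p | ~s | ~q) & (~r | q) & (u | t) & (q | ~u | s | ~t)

Case t = 1:
From the singleton clause (q), q = 1.
From the singleton clause (p), p = 1.
From the singleton clause (~r), r = 0.
From the singleton clause (u), u = 1.
From the singleton clause (~s), s = 0.
This assignment satisfies each clause.

p: 1, q: 1, r: 0, s: 0, t: 1, u: 1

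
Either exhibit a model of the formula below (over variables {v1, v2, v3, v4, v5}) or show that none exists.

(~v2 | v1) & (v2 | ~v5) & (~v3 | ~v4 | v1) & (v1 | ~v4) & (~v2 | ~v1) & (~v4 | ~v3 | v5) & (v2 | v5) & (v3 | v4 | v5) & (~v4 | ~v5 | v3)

Case v2 = 0:
From the singleton clause (~v5), v5 = 0.
Now (v5) is unsatisfied and unit — conflict.
Backtrack on v2: now try v2 = 1.
From the singleton clause (v1), v1 = 1.
Now (~v1) is unsatisfied and unit — conflict.
Both values of v2 lead to a conflict.

UNSATISFIABLE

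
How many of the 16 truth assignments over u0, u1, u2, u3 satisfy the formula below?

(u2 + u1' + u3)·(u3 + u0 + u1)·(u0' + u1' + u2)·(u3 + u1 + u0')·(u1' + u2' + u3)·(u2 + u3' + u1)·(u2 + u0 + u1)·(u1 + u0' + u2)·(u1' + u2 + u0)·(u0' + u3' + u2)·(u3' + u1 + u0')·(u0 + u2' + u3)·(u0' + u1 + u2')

There are 2^4 = 16 truth assignments over (u0, u1, u2, u3).
Check each against the 13 clauses (columns in the order u0, u1, u2, u3):
  F F F F  ✗ fails (u3 + u0 + u1)
  F F F T  ✗ fails (u2 + u3' + u1)
  F F T F  ✗ fails (u3 + u0 + u1)
  F F T T  ✓ satisfies all
  F T F F  ✗ fails (u2 + u1' + u3)
  F T F T  ✗ fails (u1' + u2 + u0)
  F T T F  ✗ fails (u1' + u2' + u3)
  F T T T  ✓ satisfies all
  T F F F  ✗ fails (u3 + u1 + u0')
  T F F T  ✗ fails (u2 + u3' + u1)
  T F T F  ✗ fails (u3 + u1 + u0')
  T F T T  ✗ fails (u3' + u1 + u0')
  T T F F  ✗ fails (u2 + u1' + u3)
  T T F T  ✗ fails (u0' + u1' + u2)
  T T T F  ✗ fails (u1' + u2' + u3)
  T T T T  ✓ satisfies all
3 of the 16 rows are models.

3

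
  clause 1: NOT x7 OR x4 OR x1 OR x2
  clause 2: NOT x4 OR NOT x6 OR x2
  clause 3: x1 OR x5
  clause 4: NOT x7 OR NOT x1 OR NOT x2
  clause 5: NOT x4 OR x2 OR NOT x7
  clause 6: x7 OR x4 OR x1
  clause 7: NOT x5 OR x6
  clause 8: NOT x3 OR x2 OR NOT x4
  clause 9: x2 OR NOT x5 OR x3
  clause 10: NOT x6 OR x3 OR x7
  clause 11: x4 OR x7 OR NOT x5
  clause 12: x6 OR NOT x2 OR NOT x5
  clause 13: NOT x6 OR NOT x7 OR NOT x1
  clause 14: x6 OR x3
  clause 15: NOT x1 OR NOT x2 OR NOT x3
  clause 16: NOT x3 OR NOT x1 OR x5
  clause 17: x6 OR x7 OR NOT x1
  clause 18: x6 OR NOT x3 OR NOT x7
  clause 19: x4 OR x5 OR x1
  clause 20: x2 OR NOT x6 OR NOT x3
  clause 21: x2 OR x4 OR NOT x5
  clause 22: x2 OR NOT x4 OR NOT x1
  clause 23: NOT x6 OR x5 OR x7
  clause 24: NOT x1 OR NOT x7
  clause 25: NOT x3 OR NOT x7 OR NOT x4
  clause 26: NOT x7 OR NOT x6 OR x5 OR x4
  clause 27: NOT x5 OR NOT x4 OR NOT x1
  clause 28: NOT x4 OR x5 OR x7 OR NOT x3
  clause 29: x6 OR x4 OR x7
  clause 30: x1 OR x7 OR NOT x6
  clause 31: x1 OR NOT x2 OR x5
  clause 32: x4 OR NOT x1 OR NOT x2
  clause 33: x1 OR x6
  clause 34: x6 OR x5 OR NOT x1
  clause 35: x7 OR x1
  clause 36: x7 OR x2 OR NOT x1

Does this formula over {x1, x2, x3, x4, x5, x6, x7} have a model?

Suppose x1 = false.
Unit clause (x5) forces x5 = true.
Unit clause (x6) forces x6 = true.
Unit clause (x7) forces x7 = true.
Suppose x4 = false.
Unit clause (x2) forces x2 = true.
Every clause is now satisfied; x3 is unconstrained.
A satisfying assignment: x1 ↦ false; x2 ↦ true; x3 ↦ false; x4 ↦ false; x5 ↦ true; x6 ↦ true; x7 ↦ true.

Satisfiable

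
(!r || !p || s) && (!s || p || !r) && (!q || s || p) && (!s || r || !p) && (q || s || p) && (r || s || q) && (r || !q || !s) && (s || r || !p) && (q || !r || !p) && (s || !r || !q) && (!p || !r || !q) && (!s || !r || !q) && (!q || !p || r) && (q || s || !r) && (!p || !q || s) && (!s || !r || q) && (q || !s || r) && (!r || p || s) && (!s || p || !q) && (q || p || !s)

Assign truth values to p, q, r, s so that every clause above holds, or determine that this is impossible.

UNSATISFIABLE

Suppose r = false.
Suppose s = false.
From the singleton clause (q), q = true.
From the singleton clause (p), p = true.
That conflicts with the unit clause (!p).
Backtrack on s: now try s = true.
From the singleton clause (!p), p = false.
From the singleton clause (!q), q = false.
That conflicts with the unit clause (q).
Either choice for s ends in contradiction.
Backtrack on r: now try r = true.
Suppose p = false.
From the singleton clause (!s), s = false.
That conflicts with the unit clause (s).
Backtrack on p: now try p = true.
From the singleton clause (s), s = true.
From the singleton clause (q), q = true.
That conflicts with the unit clause (!q).
Either choice for p ends in contradiction.
Either choice for r ends in contradiction.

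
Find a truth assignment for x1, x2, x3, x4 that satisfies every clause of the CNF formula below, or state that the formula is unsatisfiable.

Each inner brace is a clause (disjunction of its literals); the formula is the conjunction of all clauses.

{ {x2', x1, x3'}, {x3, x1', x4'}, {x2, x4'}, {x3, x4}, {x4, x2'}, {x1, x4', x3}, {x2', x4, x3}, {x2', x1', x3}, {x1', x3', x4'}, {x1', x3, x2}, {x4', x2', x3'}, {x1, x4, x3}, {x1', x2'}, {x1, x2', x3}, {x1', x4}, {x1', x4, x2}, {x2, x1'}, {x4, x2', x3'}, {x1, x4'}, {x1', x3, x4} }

Suppose x2 = 0.
Unit clause (x4') forces x4 = 0.
Unit clause (x3) forces x3 = 1.
Unit clause (x1') forces x1 = 0.
Every clause now holds.

x1=0,  x2=0,  x3=1,  x4=0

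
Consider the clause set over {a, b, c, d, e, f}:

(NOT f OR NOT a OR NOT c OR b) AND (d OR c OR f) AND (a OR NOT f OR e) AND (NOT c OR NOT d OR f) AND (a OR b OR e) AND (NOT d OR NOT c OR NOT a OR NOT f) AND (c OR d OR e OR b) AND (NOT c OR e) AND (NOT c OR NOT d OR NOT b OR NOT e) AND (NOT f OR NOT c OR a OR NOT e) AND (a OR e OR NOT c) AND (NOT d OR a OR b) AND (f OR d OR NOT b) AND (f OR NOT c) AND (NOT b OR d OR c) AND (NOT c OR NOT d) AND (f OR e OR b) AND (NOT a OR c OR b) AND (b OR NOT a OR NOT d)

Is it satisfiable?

Case c = false:
Case d = true:
Case a = true:
From the singleton clause (b), b = true.
Every clause is now satisfied; e, f are unconstrained.
A satisfying assignment: a: true; b: true; c: false; d: true; e: false; f: false.

Yes, satisfiable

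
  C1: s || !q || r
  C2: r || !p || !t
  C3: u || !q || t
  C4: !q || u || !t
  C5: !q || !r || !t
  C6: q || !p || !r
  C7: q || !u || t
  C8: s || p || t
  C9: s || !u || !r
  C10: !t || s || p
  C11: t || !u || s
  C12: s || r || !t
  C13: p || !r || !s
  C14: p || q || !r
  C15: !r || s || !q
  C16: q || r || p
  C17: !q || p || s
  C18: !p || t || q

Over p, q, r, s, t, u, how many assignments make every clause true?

4

There are 2^6 = 64 truth assignments over (p, q, r, s, t, u).
Split on s. With s = true, the clauses containing s are satisfied and !s drops from the rest; 4 of the 2^5 = 32 assignments to the other variables satisfy what remains.
With s = false, by the same count on the reduced clause set, 0 assignments work.
Total: 4 + 0 = 4.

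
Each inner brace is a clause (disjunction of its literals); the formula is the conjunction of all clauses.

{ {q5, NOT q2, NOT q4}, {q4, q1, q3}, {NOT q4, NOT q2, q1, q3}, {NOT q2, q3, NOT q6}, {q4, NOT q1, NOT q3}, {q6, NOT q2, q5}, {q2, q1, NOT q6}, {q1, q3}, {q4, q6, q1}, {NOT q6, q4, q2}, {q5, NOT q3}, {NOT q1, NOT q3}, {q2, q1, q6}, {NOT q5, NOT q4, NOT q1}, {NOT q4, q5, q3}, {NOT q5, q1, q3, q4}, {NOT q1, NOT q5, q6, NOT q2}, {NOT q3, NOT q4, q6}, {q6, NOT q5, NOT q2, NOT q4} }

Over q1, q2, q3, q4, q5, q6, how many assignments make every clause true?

4

There are 2^6 = 64 truth assignments over (q1, q2, q3, q4, q5, q6).
Split on q4. With q4 = true, the clauses containing q4 are satisfied and NOT q4 drops from the rest; 1 of the 2^5 = 32 assignments to the other variables satisfy what remains.
With q4 = false, by the same count on the reduced clause set, 3 assignments work.
(One model: q1=F, q2=T, q3=T, q4=F, q5=T, q6=T.)
Total: 1 + 3 = 4.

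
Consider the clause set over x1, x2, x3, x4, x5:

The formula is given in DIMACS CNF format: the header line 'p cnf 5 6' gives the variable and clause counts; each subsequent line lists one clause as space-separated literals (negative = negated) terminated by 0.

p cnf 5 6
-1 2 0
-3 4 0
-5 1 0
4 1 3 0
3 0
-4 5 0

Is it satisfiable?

From the singleton clause (x3), x3 = True.
From the singleton clause (x4), x4 = True.
From the singleton clause (x5), x5 = True.
From the singleton clause (x1), x1 = True.
From the singleton clause (x2), x2 = True.
All clauses are satisfied.
A satisfying assignment: x1=True, x2=True, x3=True, x4=True, x5=True.

Satisfiable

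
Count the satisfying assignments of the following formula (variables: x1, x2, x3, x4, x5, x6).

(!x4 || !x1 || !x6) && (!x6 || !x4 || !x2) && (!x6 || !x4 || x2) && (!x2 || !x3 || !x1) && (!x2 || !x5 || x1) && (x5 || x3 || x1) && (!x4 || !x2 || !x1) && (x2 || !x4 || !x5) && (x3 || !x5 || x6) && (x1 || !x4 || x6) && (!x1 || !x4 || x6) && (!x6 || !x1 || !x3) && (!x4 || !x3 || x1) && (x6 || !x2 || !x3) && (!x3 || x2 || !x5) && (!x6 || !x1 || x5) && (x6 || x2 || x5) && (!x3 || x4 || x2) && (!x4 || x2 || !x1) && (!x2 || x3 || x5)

4

There are 2^6 = 64 truth assignments over (x1, x2, x3, x4, x5, x6).
Split on x4. With x4 = true, the clauses containing x4 are satisfied and !x4 drops from the rest; 0 of the 2^5 = 32 assignments to the other variables satisfy what remains.
With x4 = false, by the same count on the reduced clause set, 4 assignments work.
Total: 0 + 4 = 4.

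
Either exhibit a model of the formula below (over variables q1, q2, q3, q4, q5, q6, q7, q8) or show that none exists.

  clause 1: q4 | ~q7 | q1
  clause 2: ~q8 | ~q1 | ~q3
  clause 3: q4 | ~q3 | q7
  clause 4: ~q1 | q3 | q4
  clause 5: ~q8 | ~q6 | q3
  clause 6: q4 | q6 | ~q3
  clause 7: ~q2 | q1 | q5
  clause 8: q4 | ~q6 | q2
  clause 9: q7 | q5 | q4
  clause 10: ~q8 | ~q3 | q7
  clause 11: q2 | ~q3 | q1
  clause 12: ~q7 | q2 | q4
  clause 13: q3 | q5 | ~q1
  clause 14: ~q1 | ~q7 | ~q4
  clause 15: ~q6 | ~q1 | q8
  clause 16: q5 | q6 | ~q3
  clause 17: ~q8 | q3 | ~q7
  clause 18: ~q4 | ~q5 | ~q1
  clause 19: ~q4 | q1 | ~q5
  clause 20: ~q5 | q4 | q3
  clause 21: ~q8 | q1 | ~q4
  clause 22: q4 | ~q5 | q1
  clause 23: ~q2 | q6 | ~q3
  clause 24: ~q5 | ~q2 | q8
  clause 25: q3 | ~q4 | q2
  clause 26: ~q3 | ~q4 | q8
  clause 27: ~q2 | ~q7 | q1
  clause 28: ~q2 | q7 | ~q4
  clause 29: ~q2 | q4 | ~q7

Try q4 = 1.
Try q1 = 0.
From the singleton clause (~q5), q5 = 0.
From the singleton clause (~q2), q2 = 0.
From the singleton clause (~q3), q3 = 0.
But (q3) is also a unit clause — contradiction.
Backtrack on q1: now try q1 = 1.
From the singleton clause (~q7), q7 = 0.
From the singleton clause (~q5), q5 = 0.
From the singleton clause (q3), q3 = 1.
From the singleton clause (~q8), q8 = 0.
But (q8) is also a unit clause — contradiction.
Both values of q1 lead to a conflict.
Backtrack on q4: now try q4 = 0.
Try q7 = 0.
From the singleton clause (~q3), q3 = 0.
From the singleton clause (~q1), q1 = 0.
From the singleton clause (q5), q5 = 1.
But (~q5) is also a unit clause — contradiction.
Backtrack on q7: now try q7 = 1.
From the singleton clause (q1), q1 = 1.
From the singleton clause (q3), q3 = 1.
From the singleton clause (~q8), q8 = 0.
From the singleton clause (q6), q6 = 1.
But (~q6) is also a unit clause — contradiction.
Both values of q7 lead to a conflict.
Both values of q4 lead to a conflict.

UNSATISFIABLE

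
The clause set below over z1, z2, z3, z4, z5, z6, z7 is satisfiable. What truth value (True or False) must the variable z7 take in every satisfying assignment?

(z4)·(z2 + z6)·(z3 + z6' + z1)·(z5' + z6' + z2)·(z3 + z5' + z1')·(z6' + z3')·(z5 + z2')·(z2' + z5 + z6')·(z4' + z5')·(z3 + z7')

Suppose z7 = 1.
(z4) alone gives z4 = 1.
(z5') alone gives z5 = 0.
(z2') alone gives z2 = 0.
(z6) alone gives z6 = 1.
(z3') alone gives z3 = 0.
Now (z3) is unsatisfied and unit — conflict.
So every satisfying assignment has z7 = False.

False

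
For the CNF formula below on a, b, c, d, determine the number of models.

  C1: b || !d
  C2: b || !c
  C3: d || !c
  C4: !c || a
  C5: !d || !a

5

There are 2^4 = 16 truth assignments over (a, b, c, d).
Check each against the 5 clauses (columns in the order a, b, c, d):
  F F F F  ✓ satisfies all
  F F F T  ✗ fails (b || !d)
  F F T F  ✗ fails (b || !c)
  F F T T  ✗ fails (b || !d)
  F T F F  ✓ satisfies all
  F T F T  ✓ satisfies all
  F T T F  ✗ fails (d || !c)
  F T T T  ✗ fails (!c || a)
  T F F F  ✓ satisfies all
  T F F T  ✗ fails (b || !d)
  T F T F  ✗ fails (b || !c)
  T F T T  ✗ fails (b || !d)
  T T F F  ✓ satisfies all
  T T F T  ✗ fails (!d || !a)
  T T T F  ✗ fails (d || !c)
  T T T T  ✗ fails (!d || !a)
5 of the 16 rows are models.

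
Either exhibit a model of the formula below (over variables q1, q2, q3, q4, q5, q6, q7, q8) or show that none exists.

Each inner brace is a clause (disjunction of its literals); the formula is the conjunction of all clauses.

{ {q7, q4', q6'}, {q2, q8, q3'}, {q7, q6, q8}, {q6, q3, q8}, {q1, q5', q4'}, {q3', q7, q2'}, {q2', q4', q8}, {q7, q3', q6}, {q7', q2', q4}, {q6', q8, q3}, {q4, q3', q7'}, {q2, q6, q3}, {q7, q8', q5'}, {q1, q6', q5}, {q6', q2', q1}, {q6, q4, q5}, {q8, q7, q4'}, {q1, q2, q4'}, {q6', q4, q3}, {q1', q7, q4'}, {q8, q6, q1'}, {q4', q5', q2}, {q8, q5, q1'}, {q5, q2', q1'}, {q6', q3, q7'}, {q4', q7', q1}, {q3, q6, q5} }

Branch on q7: set q7 = 1.
Branch on q2: set q2 = 1.
Unit clause (q4) forces q4 = 1.
Unit clause (q8) forces q8 = 1.
Unit clause (q1) forces q1 = 1.
Unit clause (q5) forces q5 = 1.
Branch on q6: set q6 = 0.
No clause remains; q3 is free.

q1: 1; q2: 1; q3: 0; q4: 1; q5: 1; q6: 0; q7: 1; q8: 1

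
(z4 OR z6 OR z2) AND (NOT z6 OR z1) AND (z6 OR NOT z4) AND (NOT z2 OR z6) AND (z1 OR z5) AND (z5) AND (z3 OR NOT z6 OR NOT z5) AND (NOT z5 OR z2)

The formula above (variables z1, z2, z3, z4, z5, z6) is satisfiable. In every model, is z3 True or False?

Suppose z3 = false.
(z5) alone gives z5 = true.
(NOT z6) alone gives z6 = false.
(NOT z4) alone gives z4 = false.
(z2) alone gives z2 = true.
Now (NOT z2) is unsatisfied and unit — conflict.
So every satisfying assignment has z3 = True.

True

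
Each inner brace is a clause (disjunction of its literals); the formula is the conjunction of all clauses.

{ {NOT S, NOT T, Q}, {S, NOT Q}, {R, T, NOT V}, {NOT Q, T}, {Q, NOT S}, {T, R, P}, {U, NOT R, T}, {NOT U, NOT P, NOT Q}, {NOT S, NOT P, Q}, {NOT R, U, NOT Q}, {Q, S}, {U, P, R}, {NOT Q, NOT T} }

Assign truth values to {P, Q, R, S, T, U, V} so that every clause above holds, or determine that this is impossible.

UNSATISFIABLE

Branch on S: set S = true.
The clause (Q) is unit, so Q = true.
The clause (T) is unit, so T = true.
That conflicts with the unit clause (NOT T).
Undo S and try S = false.
The clause (NOT Q) is unit, so Q = false.
That conflicts with the unit clause (Q).
Both values of S lead to a conflict.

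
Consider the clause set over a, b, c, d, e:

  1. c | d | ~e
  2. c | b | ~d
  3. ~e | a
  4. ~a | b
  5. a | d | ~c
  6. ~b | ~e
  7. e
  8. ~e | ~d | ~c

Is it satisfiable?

No, unsatisfiable

Unit clause (e) forces e = 1.
Unit clause (a) forces a = 1.
Unit clause (b) forces b = 1.
Now (~b) is unsatisfied and unit — conflict.
No assignment satisfies every clause.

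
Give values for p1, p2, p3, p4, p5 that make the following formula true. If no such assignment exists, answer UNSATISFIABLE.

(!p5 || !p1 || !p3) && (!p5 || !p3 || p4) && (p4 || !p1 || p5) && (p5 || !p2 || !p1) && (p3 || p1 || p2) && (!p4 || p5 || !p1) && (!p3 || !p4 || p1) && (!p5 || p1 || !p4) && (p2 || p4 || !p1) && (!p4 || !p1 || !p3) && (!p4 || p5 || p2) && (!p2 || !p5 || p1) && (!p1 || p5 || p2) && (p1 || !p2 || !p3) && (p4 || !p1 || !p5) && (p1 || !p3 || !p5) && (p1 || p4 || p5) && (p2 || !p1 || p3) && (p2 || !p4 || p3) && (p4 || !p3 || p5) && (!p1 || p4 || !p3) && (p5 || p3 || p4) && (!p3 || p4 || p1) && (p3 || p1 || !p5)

Case p5 = true:
Case p1 = true:
(!p3) alone gives p3 = false.
(p4) alone gives p4 = true.
(p2) alone gives p2 = true.
Every clause now holds.

p1 ↦ true; p2 ↦ true; p3 ↦ false; p4 ↦ true; p5 ↦ true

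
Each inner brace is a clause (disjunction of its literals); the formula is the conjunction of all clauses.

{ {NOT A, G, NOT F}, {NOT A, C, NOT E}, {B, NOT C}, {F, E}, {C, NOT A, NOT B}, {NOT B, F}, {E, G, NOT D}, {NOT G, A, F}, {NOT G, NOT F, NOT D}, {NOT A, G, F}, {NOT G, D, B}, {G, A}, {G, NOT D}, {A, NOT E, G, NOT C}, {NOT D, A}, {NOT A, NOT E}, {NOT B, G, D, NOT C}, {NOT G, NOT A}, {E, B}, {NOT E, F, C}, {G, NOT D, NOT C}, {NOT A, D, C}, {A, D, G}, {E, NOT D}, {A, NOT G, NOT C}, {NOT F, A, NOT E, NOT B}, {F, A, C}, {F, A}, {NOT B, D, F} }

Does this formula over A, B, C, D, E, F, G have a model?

Satisfiable

Case B = true:
From the singleton clause (F), F = true.
Case A = false:
From the singleton clause (G), G = true.
From the singleton clause (NOT D), D = false.
From the singleton clause (NOT C), C = false.
From the singleton clause (NOT E), E = false.
Every clause now holds.
A satisfying assignment: A: false; B: true; C: false; D: false; E: false; F: true; G: true.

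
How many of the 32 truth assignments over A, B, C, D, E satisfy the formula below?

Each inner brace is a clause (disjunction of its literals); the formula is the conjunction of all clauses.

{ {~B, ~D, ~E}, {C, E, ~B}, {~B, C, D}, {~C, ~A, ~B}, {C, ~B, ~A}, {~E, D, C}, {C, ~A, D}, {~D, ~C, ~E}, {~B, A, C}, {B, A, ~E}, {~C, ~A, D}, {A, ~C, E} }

6

There are 2^5 = 32 truth assignments over (A, B, C, D, E).
Split on A. With A = 1, the clauses containing A are satisfied and ~A drops from the rest; 3 of the 2^4 = 16 assignments to the other variables satisfy what remains.
With A = 0, by the same count on the reduced clause set, 3 assignments work.
(One model: A=F, B=F, C=F, D=F, E=F.)
Total: 3 + 3 = 6.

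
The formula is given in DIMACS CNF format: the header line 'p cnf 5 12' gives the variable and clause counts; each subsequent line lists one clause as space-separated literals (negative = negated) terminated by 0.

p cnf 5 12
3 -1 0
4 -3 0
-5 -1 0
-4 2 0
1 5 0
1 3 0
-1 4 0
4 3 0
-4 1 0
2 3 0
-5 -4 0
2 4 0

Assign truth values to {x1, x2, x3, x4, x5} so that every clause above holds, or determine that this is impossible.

Branch on x3: set x3 = True.
The clause (x4) is unit, so x4 = True.
The clause (x2) is unit, so x2 = True.
The clause (x1) is unit, so x1 = True.
The clause (¬x5) is unit, so x5 = False.
Every clause now holds.

x1 ↦ True,  x2 ↦ True,  x3 ↦ True,  x4 ↦ True,  x5 ↦ False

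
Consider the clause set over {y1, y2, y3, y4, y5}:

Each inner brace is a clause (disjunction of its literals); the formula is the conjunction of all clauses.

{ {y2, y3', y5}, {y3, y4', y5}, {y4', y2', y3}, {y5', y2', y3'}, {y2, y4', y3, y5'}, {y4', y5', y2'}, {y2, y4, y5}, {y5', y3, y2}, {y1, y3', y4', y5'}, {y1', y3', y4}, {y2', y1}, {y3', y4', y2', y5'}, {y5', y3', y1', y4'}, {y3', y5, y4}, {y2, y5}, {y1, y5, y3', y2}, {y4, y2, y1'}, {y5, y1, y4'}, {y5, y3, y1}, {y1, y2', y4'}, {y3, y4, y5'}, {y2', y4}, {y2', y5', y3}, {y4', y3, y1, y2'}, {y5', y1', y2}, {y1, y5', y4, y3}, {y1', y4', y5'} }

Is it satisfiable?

Yes, satisfiable

Case y2 = 1:
From the singleton clause (y1), y1 = 1.
From the singleton clause (y4), y4 = 1.
From the singleton clause (y3), y3 = 1.
From the singleton clause (y5'), y5 = 0.
All clauses are satisfied.
A satisfying assignment: y1 ↦ 1,  y2 ↦ 1,  y3 ↦ 1,  y4 ↦ 1,  y5 ↦ 0.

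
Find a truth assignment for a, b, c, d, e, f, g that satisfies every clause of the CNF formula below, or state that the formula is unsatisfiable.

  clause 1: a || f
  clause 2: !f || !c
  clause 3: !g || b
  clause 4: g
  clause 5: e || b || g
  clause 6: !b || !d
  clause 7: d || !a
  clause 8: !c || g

From the singleton clause (g), g = true.
From the singleton clause (b), b = true.
From the singleton clause (!d), d = false.
From the singleton clause (!a), a = false.
From the singleton clause (f), f = true.
From the singleton clause (!c), c = false.
All clauses hold; e can take either value.

a ↦ false; b ↦ true; c ↦ false; d ↦ false; e ↦ false; f ↦ true; g ↦ true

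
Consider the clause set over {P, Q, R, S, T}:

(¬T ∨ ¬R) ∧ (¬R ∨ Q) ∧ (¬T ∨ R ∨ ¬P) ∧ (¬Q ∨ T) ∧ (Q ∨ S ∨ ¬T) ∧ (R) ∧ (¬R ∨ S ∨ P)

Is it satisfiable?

Unsatisfiable

Unit clause (R) forces R = True.
Unit clause (¬T) forces T = False.
Unit clause (Q) forces Q = True.
That conflicts with the unit clause (¬Q).
No assignment satisfies every clause.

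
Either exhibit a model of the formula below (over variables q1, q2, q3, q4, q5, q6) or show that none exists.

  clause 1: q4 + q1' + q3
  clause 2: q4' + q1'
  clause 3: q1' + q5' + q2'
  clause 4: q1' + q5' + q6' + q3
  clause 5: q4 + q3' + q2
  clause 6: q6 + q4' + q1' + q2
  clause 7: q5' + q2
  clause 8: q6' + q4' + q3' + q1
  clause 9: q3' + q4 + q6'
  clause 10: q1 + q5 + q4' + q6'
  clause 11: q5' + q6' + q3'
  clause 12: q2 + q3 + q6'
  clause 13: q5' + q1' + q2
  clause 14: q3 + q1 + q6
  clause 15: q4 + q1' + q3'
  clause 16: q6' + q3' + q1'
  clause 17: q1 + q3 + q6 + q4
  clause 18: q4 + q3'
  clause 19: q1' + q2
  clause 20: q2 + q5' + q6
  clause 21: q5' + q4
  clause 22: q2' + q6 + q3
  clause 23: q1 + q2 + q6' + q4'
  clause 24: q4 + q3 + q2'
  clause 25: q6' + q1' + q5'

Case q4 = 1:
Unit clause (q1') forces q1 = 0.
Case q5 = 0:
Unit clause (q6') forces q6 = 0.
Unit clause (q3) forces q3 = 1.
All clauses hold; q2 can take either value.

q1=0; q2=1; q3=1; q4=1; q5=0; q6=0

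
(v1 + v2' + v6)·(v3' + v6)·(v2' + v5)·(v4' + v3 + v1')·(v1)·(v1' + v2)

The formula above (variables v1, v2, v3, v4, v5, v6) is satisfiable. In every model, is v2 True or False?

Suppose v2 = 0.
Unit clause (v1) forces v1 = 1.
Now (v1') is unsatisfied and unit — conflict.
So every satisfying assignment has v2 = True.

True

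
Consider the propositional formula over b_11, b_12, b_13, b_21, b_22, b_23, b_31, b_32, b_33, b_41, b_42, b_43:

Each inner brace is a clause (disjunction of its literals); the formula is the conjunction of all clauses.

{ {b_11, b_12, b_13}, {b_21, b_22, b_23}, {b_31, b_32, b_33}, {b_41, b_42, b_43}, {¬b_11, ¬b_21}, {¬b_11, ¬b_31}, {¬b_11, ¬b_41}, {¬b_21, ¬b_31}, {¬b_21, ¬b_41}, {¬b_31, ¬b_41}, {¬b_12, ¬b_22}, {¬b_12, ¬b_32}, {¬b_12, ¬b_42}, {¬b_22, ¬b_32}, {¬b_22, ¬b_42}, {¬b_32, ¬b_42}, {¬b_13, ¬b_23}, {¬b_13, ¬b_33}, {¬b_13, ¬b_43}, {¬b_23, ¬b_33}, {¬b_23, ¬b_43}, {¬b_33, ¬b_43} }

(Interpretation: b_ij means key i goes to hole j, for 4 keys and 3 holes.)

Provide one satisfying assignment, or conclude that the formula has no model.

Branch on b_11: set b_11 = False.
Branch on b_12: set b_12 = True.
From the singleton clause (¬b_22), b_22 = False.
From the singleton clause (¬b_32), b_32 = False.
From the singleton clause (¬b_42), b_42 = False.
Branch on b_21: set b_21 = True.
From the singleton clause (¬b_31), b_31 = False.
From the singleton clause (b_33), b_33 = True.
From the singleton clause (¬b_41), b_41 = False.
From the singleton clause (b_43), b_43 = True.
That conflicts with the unit clause (¬b_43).
Undo b_21 and try b_21 = False.
From the singleton clause (b_23), b_23 = True.
From the singleton clause (¬b_13), b_13 = False.
From the singleton clause (¬b_33), b_33 = False.
From the singleton clause (b_31), b_31 = True.
From the singleton clause (¬b_41), b_41 = False.
From the singleton clause (b_43), b_43 = True.
That conflicts with the unit clause (¬b_43).
Both values of b_21 lead to a conflict.
Undo b_12 and try b_12 = False.
From the singleton clause (b_13), b_13 = True.
From the singleton clause (¬b_23), b_23 = False.
From the singleton clause (¬b_33), b_33 = False.
From the singleton clause (¬b_43), b_43 = False.
Branch on b_21: set b_21 = True.
From the singleton clause (¬b_31), b_31 = False.
From the singleton clause (b_32), b_32 = True.
From the singleton clause (¬b_41), b_41 = False.
From the singleton clause (b_42), b_42 = True.
That conflicts with the unit clause (¬b_42).
Undo b_21 and try b_21 = False.
From the singleton clause (b_22), b_22 = True.
From the singleton clause (¬b_32), b_32 = False.
From the singleton clause (b_31), b_31 = True.
From the singleton clause (¬b_41), b_41 = False.
From the singleton clause (b_42), b_42 = True.
That conflicts with the unit clause (¬b_42).
Both values of b_21 lead to a conflict.
Both values of b_12 lead to a conflict.
Undo b_11 and try b_11 = True.
From the singleton clause (¬b_21), b_21 = False.
From the singleton clause (¬b_31), b_31 = False.
From the singleton clause (¬b_41), b_41 = False.
Branch on b_22: set b_22 = True.
From the singleton clause (¬b_12), b_12 = False.
From the singleton clause (¬b_32), b_32 = False.
From the singleton clause (b_33), b_33 = True.
From the singleton clause (¬b_42), b_42 = False.
From the singleton clause (b_43), b_43 = True.
That conflicts with the unit clause (¬b_43).
Undo b_22 and try b_22 = False.
From the singleton clause (b_23), b_23 = True.
From the singleton clause (¬b_13), b_13 = False.
From the singleton clause (¬b_33), b_33 = False.
From the singleton clause (b_32), b_32 = True.
From the singleton clause (¬b_12), b_12 = False.
From the singleton clause (¬b_42), b_42 = False.
From the singleton clause (b_43), b_43 = True.
That conflicts with the unit clause (¬b_43).
Both values of b_22 lead to a conflict.
Both values of b_11 lead to a conflict.

UNSATISFIABLE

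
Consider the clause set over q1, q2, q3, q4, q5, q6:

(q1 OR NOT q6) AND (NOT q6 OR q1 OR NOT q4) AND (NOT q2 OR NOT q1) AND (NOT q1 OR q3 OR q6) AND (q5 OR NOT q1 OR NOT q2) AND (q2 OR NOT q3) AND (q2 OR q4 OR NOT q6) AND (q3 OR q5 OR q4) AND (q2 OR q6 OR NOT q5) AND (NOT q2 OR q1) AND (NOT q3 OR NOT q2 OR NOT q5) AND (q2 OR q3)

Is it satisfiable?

Branch on q1: set q1 = true.
(NOT q2) alone gives q2 = false.
(NOT q3) alone gives q3 = false.
But (q3) is also a unit clause — contradiction.
That branch fails; take q1 = false instead.
(NOT q6) alone gives q6 = false.
(NOT q2) alone gives q2 = false.
(NOT q3) alone gives q3 = false.
But (q3) is also a unit clause — contradiction.
Either choice for q1 ends in contradiction.
No assignment satisfies every clause.

No, unsatisfiable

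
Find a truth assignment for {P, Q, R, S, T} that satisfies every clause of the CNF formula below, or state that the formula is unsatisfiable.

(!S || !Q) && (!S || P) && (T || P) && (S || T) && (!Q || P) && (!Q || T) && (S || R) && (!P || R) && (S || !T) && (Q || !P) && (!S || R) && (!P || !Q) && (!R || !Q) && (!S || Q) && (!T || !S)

Branch on S: set S = false.
(T) alone gives T = true.
But (!T) is also a unit clause — contradiction.
Backtrack on S: now try S = true.
(!Q) alone gives Q = false.
But (Q) is also a unit clause — contradiction.
Neither S = true nor S = false works.

UNSATISFIABLE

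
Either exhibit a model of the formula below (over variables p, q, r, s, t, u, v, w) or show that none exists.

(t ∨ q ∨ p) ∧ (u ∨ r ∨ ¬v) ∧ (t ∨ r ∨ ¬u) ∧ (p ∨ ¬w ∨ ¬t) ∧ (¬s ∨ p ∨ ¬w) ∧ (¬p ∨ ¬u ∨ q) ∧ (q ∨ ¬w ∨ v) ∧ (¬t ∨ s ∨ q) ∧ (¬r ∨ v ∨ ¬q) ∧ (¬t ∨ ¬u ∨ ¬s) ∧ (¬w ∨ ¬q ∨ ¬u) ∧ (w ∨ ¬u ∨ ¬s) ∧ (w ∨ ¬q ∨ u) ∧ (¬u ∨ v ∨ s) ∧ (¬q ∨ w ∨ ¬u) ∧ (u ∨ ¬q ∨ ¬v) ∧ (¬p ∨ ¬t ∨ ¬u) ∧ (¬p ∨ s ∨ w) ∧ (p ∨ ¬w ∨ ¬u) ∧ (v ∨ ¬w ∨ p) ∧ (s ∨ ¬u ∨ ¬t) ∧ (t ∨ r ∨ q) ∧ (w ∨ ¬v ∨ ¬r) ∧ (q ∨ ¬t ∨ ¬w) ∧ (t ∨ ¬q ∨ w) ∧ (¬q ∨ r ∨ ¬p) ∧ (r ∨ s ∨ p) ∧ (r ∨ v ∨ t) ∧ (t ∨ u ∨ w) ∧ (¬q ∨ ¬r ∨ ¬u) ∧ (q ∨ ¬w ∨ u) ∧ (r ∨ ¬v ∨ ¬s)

Case t = True:
Case p = False:
The clause (¬w) is unit, so w = False.
Case s = True:
The clause (¬u) is unit, so u = False.
The clause (¬q) is unit, so q = False.
Case r = False:
The clause (¬v) is unit, so v = False.
All clauses are satisfied.

p: False,  q: False,  r: False,  s: True,  t: True,  u: False,  v: False,  w: False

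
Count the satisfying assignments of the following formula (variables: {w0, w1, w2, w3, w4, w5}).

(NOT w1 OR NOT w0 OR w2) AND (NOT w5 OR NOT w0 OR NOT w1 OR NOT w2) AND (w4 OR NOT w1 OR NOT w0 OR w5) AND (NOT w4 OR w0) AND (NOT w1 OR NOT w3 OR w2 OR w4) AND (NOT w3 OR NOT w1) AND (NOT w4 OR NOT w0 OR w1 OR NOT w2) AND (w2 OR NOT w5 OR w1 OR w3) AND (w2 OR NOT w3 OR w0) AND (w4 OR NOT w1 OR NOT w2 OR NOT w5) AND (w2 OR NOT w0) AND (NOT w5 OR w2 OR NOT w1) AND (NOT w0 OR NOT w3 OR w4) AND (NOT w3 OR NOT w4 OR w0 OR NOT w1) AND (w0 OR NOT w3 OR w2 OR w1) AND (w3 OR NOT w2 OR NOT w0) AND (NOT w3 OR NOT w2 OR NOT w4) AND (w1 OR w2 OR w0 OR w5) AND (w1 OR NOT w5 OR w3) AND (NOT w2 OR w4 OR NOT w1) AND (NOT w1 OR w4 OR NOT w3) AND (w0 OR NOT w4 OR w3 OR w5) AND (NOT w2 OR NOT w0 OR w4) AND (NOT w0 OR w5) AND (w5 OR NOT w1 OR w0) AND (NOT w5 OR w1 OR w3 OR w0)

3

There are 2^6 = 64 truth assignments over (w0, w1, w2, w3, w4, w5).
Split on w1. With w1 = true, the clauses containing w1 are satisfied and NOT w1 drops from the rest; 0 of the 2^5 = 32 assignments to the other variables satisfy what remains.
With w1 = false, by the same count on the reduced clause set, 3 assignments work.
Total: 0 + 3 = 3.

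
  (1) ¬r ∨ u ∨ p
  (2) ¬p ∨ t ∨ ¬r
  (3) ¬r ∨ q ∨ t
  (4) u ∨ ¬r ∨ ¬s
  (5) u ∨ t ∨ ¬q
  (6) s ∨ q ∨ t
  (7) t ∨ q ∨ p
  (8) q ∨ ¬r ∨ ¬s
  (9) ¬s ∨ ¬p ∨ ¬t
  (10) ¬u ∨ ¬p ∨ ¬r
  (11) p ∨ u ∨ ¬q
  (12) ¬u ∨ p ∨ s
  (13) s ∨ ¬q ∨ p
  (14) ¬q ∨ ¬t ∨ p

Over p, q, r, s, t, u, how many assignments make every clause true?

There are 2^6 = 64 truth assignments over (p, q, r, s, t, u).
Split on u. With u = True, the clauses containing u are satisfied and ¬u drops from the rest; 8 of the 2^5 = 32 assignments to the other variables satisfy what remains.
With u = False, by the same count on the reduced clause set, 7 assignments work.
(One model: p=F, q=F, r=F, s=F, t=T, u=F.)
Total: 8 + 7 = 15.

15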